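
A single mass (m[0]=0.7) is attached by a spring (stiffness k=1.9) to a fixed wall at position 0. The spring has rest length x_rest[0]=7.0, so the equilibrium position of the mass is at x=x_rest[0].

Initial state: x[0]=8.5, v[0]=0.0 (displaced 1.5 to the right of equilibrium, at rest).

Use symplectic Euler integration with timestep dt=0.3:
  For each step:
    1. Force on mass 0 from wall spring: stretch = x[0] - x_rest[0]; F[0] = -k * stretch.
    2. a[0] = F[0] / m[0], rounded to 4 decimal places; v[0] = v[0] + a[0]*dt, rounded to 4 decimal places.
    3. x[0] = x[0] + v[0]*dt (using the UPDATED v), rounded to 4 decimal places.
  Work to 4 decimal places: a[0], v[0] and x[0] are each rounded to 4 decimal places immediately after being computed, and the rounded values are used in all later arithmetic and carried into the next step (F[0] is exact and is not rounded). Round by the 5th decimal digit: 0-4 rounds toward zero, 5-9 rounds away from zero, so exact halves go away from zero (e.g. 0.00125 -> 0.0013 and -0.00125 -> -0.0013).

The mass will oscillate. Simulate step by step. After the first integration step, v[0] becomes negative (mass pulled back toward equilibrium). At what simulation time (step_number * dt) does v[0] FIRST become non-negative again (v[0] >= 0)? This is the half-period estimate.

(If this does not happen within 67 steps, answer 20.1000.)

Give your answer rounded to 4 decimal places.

Answer: 2.1000

Derivation:
Step 0: x=[8.5000] v=[0.0000]
Step 1: x=[8.1336] v=[-1.2214]
Step 2: x=[7.4903] v=[-2.1445]
Step 3: x=[6.7272] v=[-2.5437]
Step 4: x=[6.0307] v=[-2.3216]
Step 5: x=[5.5710] v=[-1.5323]
Step 6: x=[5.4604] v=[-0.3687]
Step 7: x=[5.7259] v=[0.8850]
First v>=0 after going negative at step 7, time=2.1000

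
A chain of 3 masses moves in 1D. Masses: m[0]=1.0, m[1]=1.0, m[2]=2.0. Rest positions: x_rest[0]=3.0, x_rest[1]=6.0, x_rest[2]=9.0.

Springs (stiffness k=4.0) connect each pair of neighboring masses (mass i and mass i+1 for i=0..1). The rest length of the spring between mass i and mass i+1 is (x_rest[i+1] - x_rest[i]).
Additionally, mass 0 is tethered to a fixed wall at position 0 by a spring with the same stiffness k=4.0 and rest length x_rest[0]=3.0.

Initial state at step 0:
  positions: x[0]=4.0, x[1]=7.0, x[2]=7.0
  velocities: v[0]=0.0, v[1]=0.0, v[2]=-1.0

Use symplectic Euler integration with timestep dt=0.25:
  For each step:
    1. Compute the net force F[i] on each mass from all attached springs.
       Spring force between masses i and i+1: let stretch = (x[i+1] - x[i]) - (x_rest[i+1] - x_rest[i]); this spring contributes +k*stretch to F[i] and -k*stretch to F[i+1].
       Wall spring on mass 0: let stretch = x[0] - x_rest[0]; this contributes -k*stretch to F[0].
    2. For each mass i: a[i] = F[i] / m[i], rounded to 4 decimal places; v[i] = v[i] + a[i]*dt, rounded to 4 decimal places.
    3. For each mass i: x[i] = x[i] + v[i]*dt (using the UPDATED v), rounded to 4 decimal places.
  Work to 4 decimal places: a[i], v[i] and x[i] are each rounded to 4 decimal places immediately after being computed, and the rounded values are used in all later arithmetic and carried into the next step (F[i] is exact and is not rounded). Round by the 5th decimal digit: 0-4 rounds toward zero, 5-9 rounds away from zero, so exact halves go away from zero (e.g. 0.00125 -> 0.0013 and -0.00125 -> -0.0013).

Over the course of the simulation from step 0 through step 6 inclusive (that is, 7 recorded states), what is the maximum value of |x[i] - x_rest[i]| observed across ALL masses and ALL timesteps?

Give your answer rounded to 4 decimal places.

Step 0: x=[4.0000 7.0000 7.0000] v=[0.0000 0.0000 -1.0000]
Step 1: x=[3.7500 6.2500 7.1250] v=[-1.0000 -3.0000 0.5000]
Step 2: x=[3.1875 5.0938 7.5156] v=[-2.2500 -4.6250 1.5625]
Step 3: x=[2.3047 4.0664 7.9785] v=[-3.5312 -4.1095 1.8516]
Step 4: x=[1.2862 3.5766 8.3274] v=[-4.0742 -1.9591 1.3956]
Step 5: x=[0.5187 3.7019 8.4575] v=[-3.0700 0.5013 0.5202]
Step 6: x=[0.4173 4.2203 8.3681] v=[-0.4055 2.0737 -0.3576]
Max displacement = 2.5827

Answer: 2.5827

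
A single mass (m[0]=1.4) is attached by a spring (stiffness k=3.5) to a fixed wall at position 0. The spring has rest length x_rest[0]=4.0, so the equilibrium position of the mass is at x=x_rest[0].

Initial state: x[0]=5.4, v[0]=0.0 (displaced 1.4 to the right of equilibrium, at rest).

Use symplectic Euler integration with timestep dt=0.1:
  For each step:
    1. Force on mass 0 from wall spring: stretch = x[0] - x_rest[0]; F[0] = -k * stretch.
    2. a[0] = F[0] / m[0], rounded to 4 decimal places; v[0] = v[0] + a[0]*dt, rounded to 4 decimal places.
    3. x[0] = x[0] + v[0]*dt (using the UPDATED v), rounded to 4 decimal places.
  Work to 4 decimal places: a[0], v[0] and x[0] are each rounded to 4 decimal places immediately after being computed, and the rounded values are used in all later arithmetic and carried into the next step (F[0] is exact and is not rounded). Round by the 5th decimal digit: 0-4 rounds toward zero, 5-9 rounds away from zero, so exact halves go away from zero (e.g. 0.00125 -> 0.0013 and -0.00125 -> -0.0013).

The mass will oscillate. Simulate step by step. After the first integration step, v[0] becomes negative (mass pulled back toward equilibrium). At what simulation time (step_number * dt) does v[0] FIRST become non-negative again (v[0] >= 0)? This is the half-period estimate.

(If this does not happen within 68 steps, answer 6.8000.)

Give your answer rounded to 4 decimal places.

Answer: 2.0000

Derivation:
Step 0: x=[5.4000] v=[0.0000]
Step 1: x=[5.3650] v=[-0.3500]
Step 2: x=[5.2959] v=[-0.6913]
Step 3: x=[5.1944] v=[-1.0153]
Step 4: x=[5.0630] v=[-1.3139]
Step 5: x=[4.9050] v=[-1.5797]
Step 6: x=[4.7244] v=[-1.8060]
Step 7: x=[4.5257] v=[-1.9871]
Step 8: x=[4.3139] v=[-2.1185]
Step 9: x=[4.0942] v=[-2.1970]
Step 10: x=[3.8721] v=[-2.2206]
Step 11: x=[3.6532] v=[-2.1886]
Step 12: x=[3.4430] v=[-2.1019]
Step 13: x=[3.2467] v=[-1.9627]
Step 14: x=[3.0693] v=[-1.7744]
Step 15: x=[2.9151] v=[-1.5417]
Step 16: x=[2.7881] v=[-1.2705]
Step 17: x=[2.6914] v=[-0.9675]
Step 18: x=[2.6274] v=[-0.6404]
Step 19: x=[2.5977] v=[-0.2973]
Step 20: x=[2.6030] v=[0.0533]
First v>=0 after going negative at step 20, time=2.0000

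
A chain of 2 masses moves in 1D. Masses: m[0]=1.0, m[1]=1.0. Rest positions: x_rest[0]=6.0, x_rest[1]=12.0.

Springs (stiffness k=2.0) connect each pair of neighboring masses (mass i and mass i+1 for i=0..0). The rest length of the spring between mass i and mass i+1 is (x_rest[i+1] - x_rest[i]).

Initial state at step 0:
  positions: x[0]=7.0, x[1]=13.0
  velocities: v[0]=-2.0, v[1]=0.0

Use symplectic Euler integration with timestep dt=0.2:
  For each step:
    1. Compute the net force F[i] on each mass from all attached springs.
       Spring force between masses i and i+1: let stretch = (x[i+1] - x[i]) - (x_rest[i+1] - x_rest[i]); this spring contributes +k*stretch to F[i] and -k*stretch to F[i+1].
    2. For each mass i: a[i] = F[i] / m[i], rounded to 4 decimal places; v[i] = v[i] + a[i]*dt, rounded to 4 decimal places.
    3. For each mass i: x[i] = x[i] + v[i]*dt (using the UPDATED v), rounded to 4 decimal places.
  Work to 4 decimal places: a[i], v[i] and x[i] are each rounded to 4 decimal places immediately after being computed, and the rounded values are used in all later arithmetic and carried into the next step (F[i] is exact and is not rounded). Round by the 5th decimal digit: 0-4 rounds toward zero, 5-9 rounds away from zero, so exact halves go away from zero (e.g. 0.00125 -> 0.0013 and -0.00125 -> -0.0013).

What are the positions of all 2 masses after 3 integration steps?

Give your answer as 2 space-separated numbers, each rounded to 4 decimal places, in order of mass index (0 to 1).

Step 0: x=[7.0000 13.0000] v=[-2.0000 0.0000]
Step 1: x=[6.6000 13.0000] v=[-2.0000 0.0000]
Step 2: x=[6.2320 12.9680] v=[-1.8400 -0.1600]
Step 3: x=[5.9229 12.8771] v=[-1.5456 -0.4544]

Answer: 5.9229 12.8771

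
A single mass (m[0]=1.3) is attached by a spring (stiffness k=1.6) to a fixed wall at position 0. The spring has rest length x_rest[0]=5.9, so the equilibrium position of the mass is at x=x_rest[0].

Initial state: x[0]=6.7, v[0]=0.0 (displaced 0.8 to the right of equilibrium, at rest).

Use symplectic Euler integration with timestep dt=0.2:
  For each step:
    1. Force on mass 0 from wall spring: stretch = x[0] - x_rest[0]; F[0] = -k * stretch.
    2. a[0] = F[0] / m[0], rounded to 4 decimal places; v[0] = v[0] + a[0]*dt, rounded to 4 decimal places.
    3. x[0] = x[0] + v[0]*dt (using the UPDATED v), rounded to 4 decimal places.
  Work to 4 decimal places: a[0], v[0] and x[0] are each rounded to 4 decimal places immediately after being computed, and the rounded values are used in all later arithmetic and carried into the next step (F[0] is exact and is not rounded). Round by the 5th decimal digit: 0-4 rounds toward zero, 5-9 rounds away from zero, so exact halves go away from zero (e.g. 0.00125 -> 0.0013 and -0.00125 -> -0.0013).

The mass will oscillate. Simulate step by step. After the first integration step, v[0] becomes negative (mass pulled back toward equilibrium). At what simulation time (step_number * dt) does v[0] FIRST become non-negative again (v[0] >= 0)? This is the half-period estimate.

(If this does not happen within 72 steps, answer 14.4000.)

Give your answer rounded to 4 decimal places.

Step 0: x=[6.7000] v=[0.0000]
Step 1: x=[6.6606] v=[-0.1969]
Step 2: x=[6.5838] v=[-0.3841]
Step 3: x=[6.4733] v=[-0.5524]
Step 4: x=[6.3346] v=[-0.6935]
Step 5: x=[6.1745] v=[-0.8005]
Step 6: x=[6.0009] v=[-0.8681]
Step 7: x=[5.8223] v=[-0.8929]
Step 8: x=[5.6475] v=[-0.8738]
Step 9: x=[5.4852] v=[-0.8116]
Step 10: x=[5.3433] v=[-0.7095]
Step 11: x=[5.2288] v=[-0.5725]
Step 12: x=[5.1473] v=[-0.4073]
Step 13: x=[5.1029] v=[-0.2220]
Step 14: x=[5.0977] v=[-0.0258]
Step 15: x=[5.1320] v=[0.1717]
First v>=0 after going negative at step 15, time=3.0000

Answer: 3.0000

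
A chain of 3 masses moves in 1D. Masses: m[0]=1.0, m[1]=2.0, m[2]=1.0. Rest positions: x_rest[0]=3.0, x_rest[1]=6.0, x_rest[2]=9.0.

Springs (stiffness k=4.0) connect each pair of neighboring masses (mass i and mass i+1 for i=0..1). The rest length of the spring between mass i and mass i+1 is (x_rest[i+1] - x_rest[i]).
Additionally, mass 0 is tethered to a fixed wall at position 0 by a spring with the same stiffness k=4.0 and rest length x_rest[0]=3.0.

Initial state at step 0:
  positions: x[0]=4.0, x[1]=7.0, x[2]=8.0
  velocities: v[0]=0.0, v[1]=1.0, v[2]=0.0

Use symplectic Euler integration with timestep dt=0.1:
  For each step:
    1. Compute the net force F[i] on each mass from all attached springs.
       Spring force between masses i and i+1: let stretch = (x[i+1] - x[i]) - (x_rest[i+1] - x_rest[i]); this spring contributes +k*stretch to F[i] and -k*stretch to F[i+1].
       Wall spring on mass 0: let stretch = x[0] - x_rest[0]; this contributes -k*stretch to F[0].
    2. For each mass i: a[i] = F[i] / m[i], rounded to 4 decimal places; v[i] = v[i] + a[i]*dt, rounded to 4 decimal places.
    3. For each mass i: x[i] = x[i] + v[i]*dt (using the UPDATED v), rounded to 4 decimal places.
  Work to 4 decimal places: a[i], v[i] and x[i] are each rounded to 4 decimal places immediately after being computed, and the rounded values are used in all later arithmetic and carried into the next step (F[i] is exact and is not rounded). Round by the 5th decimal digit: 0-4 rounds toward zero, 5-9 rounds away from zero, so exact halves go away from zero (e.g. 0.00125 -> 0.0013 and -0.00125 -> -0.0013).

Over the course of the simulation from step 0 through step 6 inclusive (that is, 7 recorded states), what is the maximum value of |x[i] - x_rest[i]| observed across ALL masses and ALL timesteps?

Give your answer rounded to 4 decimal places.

Step 0: x=[4.0000 7.0000 8.0000] v=[0.0000 1.0000 0.0000]
Step 1: x=[3.9600 7.0600 8.0800] v=[-0.4000 0.6000 0.8000]
Step 2: x=[3.8856 7.0784 8.2392] v=[-0.7440 0.1840 1.5920]
Step 3: x=[3.7835 7.0562 8.4720] v=[-1.0211 -0.2224 2.3277]
Step 4: x=[3.6610 6.9968 8.7681] v=[-1.2254 -0.5938 2.9614]
Step 5: x=[3.5255 6.9061 9.1134] v=[-1.3555 -0.9067 3.4529]
Step 6: x=[3.3842 6.7920 9.4904] v=[-1.4135 -1.1414 3.7700]
Max displacement = 1.0784

Answer: 1.0784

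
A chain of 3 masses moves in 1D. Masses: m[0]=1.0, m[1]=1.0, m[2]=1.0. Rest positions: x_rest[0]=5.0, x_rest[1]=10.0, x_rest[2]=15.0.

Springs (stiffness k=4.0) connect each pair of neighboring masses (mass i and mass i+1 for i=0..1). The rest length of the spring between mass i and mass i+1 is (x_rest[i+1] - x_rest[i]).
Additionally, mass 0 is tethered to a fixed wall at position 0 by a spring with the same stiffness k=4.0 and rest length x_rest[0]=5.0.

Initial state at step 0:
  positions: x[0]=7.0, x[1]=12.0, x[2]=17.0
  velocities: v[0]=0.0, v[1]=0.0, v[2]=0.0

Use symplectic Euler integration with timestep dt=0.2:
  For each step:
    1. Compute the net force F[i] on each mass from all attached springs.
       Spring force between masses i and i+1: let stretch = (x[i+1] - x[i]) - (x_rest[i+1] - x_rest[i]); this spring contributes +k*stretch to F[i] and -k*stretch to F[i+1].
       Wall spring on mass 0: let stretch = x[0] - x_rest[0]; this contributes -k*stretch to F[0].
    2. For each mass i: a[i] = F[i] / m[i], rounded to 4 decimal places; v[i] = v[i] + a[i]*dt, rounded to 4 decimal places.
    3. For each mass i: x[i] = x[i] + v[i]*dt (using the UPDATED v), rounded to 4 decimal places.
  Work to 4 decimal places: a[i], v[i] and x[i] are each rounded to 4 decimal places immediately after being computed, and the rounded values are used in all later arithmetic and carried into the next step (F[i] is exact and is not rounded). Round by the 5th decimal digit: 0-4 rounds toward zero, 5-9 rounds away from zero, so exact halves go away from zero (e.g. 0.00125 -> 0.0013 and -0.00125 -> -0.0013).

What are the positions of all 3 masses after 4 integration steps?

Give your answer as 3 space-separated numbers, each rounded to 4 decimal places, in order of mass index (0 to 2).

Answer: 5.0676 11.4430 16.9492

Derivation:
Step 0: x=[7.0000 12.0000 17.0000] v=[0.0000 0.0000 0.0000]
Step 1: x=[6.6800 12.0000 17.0000] v=[-1.6000 0.0000 0.0000]
Step 2: x=[6.1424 11.9488 17.0000] v=[-2.6880 -0.2560 0.0000]
Step 3: x=[5.5510 11.7768 16.9918] v=[-2.9568 -0.8602 -0.0410]
Step 4: x=[5.0676 11.4430 16.9492] v=[-2.4170 -1.6688 -0.2130]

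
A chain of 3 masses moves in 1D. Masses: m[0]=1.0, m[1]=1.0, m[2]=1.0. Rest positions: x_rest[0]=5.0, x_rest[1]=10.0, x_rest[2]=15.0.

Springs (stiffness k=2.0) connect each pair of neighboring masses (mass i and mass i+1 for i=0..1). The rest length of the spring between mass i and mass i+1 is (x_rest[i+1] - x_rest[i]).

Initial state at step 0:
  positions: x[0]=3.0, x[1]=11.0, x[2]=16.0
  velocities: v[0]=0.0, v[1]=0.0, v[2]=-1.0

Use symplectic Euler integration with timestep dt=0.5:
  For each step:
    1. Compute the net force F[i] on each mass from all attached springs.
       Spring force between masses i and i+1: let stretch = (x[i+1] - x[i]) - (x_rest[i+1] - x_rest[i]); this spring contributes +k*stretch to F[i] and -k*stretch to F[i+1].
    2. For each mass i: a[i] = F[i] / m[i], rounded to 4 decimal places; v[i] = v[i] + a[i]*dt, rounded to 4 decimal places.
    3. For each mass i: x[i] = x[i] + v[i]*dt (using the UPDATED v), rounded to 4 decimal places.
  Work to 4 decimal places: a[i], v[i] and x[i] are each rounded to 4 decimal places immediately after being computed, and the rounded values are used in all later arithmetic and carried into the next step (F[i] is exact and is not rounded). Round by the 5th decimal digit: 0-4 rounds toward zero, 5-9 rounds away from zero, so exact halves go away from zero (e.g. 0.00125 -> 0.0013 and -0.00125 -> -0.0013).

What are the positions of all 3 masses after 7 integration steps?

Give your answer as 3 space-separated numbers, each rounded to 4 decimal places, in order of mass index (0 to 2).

Answer: 2.9844 7.7344 15.7813

Derivation:
Step 0: x=[3.0000 11.0000 16.0000] v=[0.0000 0.0000 -1.0000]
Step 1: x=[4.5000 9.5000 15.5000] v=[3.0000 -3.0000 -1.0000]
Step 2: x=[6.0000 8.5000 14.5000] v=[3.0000 -2.0000 -2.0000]
Step 3: x=[6.2500 9.2500 13.0000] v=[0.5000 1.5000 -3.0000]
Step 4: x=[5.5000 10.3750 12.1250] v=[-1.5000 2.2500 -1.7500]
Step 5: x=[4.6875 9.9375 12.8750] v=[-1.6250 -0.8750 1.5000]
Step 6: x=[4.0000 8.3438 14.6563] v=[-1.3750 -3.1875 3.5625]
Step 7: x=[2.9844 7.7344 15.7813] v=[-2.0312 -1.2188 2.2500]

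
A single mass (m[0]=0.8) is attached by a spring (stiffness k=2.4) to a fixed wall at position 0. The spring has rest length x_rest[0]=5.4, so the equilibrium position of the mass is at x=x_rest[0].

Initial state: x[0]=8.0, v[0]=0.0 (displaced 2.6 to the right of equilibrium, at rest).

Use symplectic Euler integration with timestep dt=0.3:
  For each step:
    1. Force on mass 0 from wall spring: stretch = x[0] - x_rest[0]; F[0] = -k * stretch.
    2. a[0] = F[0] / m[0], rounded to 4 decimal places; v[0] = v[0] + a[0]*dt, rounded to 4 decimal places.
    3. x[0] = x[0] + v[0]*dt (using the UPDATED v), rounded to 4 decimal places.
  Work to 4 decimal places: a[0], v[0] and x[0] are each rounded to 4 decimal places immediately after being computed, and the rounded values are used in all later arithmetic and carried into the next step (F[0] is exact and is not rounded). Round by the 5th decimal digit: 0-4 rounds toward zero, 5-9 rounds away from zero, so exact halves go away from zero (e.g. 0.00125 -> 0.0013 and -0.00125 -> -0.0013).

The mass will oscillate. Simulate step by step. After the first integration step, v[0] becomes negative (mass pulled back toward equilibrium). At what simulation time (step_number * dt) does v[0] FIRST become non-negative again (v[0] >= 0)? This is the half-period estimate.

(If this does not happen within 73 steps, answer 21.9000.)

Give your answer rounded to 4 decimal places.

Answer: 1.8000

Derivation:
Step 0: x=[8.0000] v=[0.0000]
Step 1: x=[7.2980] v=[-2.3400]
Step 2: x=[6.0835] v=[-4.0482]
Step 3: x=[4.6845] v=[-4.6634]
Step 4: x=[3.4787] v=[-4.0195]
Step 5: x=[2.7916] v=[-2.2903]
Step 6: x=[2.8088] v=[0.0573]
First v>=0 after going negative at step 6, time=1.8000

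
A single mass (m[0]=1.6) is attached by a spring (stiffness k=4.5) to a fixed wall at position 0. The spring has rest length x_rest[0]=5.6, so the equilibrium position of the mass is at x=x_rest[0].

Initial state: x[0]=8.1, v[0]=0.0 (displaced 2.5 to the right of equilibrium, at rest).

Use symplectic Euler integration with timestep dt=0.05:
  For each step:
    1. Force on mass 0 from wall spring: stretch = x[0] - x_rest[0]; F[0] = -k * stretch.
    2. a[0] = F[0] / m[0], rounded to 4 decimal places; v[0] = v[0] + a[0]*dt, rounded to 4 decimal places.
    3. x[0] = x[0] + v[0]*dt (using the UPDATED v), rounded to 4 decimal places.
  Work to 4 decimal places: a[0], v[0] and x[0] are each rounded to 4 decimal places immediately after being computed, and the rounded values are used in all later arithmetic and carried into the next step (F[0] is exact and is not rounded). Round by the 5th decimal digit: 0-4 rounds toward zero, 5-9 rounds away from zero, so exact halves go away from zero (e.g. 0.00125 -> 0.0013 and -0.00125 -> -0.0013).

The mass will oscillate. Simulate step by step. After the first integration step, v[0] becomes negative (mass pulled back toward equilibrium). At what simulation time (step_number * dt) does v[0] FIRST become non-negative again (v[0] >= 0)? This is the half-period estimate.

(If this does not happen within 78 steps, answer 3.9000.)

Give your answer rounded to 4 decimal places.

Step 0: x=[8.1000] v=[0.0000]
Step 1: x=[8.0824] v=[-0.3516]
Step 2: x=[8.0474] v=[-0.7007]
Step 3: x=[7.9952] v=[-1.0449]
Step 4: x=[7.9261] v=[-1.3817]
Step 5: x=[7.8407] v=[-1.7088]
Step 6: x=[7.7395] v=[-2.0239]
Step 7: x=[7.6233] v=[-2.3248]
Step 8: x=[7.4928] v=[-2.6093]
Step 9: x=[7.3490] v=[-2.8755]
Step 10: x=[7.1929] v=[-3.1215]
Step 11: x=[7.0256] v=[-3.3455]
Step 12: x=[6.8483] v=[-3.5460]
Step 13: x=[6.6622] v=[-3.7215]
Step 14: x=[6.4687] v=[-3.8709]
Step 15: x=[6.2690] v=[-3.9931]
Step 16: x=[6.0646] v=[-4.0872]
Step 17: x=[5.8570] v=[-4.1525]
Step 18: x=[5.6476] v=[-4.1886]
Step 19: x=[5.4378] v=[-4.1953]
Step 20: x=[5.2292] v=[-4.1725]
Step 21: x=[5.0232] v=[-4.1204]
Step 22: x=[4.8212] v=[-4.0393]
Step 23: x=[4.6247] v=[-3.9298]
Step 24: x=[4.4351] v=[-3.7927]
Step 25: x=[4.2537] v=[-3.6289]
Step 26: x=[4.0817] v=[-3.4396]
Step 27: x=[3.9204] v=[-3.2261]
Step 28: x=[3.7709] v=[-2.9899]
Step 29: x=[3.6343] v=[-2.7327]
Step 30: x=[3.5115] v=[-2.4563]
Step 31: x=[3.4034] v=[-2.1626]
Step 32: x=[3.3107] v=[-1.8537]
Step 33: x=[3.2341] v=[-1.5318]
Step 34: x=[3.1741] v=[-1.1991]
Step 35: x=[3.1312] v=[-0.8580]
Step 36: x=[3.1057] v=[-0.5108]
Step 37: x=[3.0977] v=[-0.1600]
Step 38: x=[3.1073] v=[0.1919]
First v>=0 after going negative at step 38, time=1.9000

Answer: 1.9000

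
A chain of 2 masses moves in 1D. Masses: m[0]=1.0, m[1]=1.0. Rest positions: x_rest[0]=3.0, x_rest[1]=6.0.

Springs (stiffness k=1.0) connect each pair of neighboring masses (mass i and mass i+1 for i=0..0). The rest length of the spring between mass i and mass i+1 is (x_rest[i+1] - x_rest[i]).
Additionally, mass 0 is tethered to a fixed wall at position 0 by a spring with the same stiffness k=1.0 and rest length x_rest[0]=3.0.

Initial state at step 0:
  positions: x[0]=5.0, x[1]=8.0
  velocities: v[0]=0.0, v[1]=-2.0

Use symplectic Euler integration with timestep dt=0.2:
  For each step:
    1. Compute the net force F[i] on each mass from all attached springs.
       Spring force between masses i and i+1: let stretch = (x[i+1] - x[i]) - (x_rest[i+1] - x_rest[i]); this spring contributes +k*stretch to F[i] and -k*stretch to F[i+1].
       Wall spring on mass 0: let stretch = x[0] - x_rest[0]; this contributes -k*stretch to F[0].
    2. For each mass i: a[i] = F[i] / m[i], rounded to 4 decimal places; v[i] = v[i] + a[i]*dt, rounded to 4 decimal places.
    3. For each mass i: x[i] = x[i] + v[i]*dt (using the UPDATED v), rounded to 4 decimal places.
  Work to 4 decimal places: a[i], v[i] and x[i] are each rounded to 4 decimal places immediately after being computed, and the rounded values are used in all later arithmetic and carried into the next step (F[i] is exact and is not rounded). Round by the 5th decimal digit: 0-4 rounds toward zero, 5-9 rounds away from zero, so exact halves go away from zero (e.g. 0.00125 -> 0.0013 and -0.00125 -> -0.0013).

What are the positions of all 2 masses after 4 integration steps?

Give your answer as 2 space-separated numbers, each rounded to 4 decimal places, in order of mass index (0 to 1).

Step 0: x=[5.0000 8.0000] v=[0.0000 -2.0000]
Step 1: x=[4.9200 7.6000] v=[-0.4000 -2.0000]
Step 2: x=[4.7504 7.2128] v=[-0.8480 -1.9360]
Step 3: x=[4.4893 6.8471] v=[-1.3056 -1.8285]
Step 4: x=[4.1429 6.5071] v=[-1.7319 -1.7001]

Answer: 4.1429 6.5071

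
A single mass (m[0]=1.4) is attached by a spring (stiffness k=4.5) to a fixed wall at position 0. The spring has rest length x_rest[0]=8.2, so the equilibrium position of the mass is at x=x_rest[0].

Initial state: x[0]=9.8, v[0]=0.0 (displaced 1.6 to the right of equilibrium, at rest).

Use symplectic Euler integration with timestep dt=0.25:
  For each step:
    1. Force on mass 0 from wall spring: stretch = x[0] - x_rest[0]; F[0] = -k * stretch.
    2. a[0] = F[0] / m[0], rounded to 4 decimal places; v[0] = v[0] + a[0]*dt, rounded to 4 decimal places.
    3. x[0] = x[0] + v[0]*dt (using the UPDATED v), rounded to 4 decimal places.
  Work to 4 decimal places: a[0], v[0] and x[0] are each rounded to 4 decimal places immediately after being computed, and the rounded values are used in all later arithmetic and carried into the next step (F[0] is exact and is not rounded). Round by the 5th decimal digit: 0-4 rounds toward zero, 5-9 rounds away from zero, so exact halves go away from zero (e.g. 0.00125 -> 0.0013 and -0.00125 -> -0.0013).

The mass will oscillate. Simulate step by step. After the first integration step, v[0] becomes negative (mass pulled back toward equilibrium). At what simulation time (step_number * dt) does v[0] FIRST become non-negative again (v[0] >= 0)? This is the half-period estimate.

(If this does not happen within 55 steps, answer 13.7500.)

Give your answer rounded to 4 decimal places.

Answer: 1.7500

Derivation:
Step 0: x=[9.8000] v=[0.0000]
Step 1: x=[9.4786] v=[-1.2857]
Step 2: x=[8.9003] v=[-2.3132]
Step 3: x=[8.1813] v=[-2.8760]
Step 4: x=[7.4661] v=[-2.8610]
Step 5: x=[6.8983] v=[-2.2713]
Step 6: x=[6.5920] v=[-1.2253]
Step 7: x=[6.6087] v=[0.0669]
First v>=0 after going negative at step 7, time=1.7500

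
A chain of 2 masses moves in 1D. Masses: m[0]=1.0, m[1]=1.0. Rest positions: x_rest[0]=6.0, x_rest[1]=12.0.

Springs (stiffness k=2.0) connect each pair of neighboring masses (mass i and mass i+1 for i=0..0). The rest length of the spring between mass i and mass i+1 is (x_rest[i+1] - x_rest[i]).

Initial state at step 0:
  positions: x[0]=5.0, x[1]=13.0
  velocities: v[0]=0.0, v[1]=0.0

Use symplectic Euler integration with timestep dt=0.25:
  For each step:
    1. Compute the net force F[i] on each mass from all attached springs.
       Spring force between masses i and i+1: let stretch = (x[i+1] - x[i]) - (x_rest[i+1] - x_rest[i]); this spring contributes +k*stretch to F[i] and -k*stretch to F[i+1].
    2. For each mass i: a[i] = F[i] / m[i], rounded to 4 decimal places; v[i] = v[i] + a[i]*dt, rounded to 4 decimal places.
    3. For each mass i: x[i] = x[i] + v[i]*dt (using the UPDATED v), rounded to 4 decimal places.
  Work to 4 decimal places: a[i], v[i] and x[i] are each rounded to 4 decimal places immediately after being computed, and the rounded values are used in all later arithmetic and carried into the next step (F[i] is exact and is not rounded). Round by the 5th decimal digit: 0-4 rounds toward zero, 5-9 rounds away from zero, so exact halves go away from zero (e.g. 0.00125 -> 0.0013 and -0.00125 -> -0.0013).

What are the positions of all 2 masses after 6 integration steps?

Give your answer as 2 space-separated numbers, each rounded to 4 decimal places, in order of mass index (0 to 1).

Answer: 7.0223 10.9778

Derivation:
Step 0: x=[5.0000 13.0000] v=[0.0000 0.0000]
Step 1: x=[5.2500 12.7500] v=[1.0000 -1.0000]
Step 2: x=[5.6875 12.3125] v=[1.7500 -1.7500]
Step 3: x=[6.2031 11.7969] v=[2.0625 -2.0625]
Step 4: x=[6.6680 11.3321] v=[1.8594 -1.8594]
Step 5: x=[6.9659 11.0342] v=[1.1915 -1.1915]
Step 6: x=[7.0223 10.9778] v=[0.2257 -0.2257]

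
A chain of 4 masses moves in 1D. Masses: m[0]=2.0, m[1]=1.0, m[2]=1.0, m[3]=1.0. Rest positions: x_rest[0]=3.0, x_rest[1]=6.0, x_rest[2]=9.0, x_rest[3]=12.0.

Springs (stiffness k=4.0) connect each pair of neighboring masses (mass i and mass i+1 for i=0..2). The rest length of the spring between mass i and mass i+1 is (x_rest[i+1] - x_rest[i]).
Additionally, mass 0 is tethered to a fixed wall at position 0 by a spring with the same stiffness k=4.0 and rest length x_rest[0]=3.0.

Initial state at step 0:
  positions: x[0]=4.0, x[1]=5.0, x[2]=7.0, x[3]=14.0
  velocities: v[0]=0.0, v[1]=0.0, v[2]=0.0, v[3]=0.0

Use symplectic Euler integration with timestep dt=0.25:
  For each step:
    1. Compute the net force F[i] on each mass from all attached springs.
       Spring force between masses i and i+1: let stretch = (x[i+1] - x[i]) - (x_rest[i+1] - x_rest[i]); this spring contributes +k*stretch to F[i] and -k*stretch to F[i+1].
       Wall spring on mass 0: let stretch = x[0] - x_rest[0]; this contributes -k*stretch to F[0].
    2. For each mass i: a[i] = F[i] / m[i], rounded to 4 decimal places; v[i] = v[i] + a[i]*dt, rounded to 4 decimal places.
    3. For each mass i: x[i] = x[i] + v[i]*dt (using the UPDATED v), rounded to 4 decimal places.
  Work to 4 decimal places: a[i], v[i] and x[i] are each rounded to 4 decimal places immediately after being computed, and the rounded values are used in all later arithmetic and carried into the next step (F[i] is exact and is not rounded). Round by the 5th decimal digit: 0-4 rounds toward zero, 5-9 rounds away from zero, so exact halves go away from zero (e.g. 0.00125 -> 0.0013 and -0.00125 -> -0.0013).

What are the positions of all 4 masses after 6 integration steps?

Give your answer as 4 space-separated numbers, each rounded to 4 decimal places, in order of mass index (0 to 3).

Answer: 2.5867 7.1740 8.5052 12.1078

Derivation:
Step 0: x=[4.0000 5.0000 7.0000 14.0000] v=[0.0000 0.0000 0.0000 0.0000]
Step 1: x=[3.6250 5.2500 8.2500 13.0000] v=[-1.5000 1.0000 5.0000 -4.0000]
Step 2: x=[3.0000 5.8438 9.9375 11.5625] v=[-2.5000 2.3750 6.7500 -5.7500]
Step 3: x=[2.3555 6.7500 11.0078 10.4688] v=[-2.5781 3.6249 4.2813 -4.3750]
Step 4: x=[1.9659 7.6221 10.8789 10.2598] v=[-1.5586 3.4882 -0.5155 -0.8360]
Step 5: x=[2.0376 7.8943 9.7811 10.9556] v=[0.2866 1.0888 -4.3914 2.7831]
Step 6: x=[2.5867 7.1740 8.5052 12.1078] v=[2.1962 -2.8811 -5.1037 4.6086]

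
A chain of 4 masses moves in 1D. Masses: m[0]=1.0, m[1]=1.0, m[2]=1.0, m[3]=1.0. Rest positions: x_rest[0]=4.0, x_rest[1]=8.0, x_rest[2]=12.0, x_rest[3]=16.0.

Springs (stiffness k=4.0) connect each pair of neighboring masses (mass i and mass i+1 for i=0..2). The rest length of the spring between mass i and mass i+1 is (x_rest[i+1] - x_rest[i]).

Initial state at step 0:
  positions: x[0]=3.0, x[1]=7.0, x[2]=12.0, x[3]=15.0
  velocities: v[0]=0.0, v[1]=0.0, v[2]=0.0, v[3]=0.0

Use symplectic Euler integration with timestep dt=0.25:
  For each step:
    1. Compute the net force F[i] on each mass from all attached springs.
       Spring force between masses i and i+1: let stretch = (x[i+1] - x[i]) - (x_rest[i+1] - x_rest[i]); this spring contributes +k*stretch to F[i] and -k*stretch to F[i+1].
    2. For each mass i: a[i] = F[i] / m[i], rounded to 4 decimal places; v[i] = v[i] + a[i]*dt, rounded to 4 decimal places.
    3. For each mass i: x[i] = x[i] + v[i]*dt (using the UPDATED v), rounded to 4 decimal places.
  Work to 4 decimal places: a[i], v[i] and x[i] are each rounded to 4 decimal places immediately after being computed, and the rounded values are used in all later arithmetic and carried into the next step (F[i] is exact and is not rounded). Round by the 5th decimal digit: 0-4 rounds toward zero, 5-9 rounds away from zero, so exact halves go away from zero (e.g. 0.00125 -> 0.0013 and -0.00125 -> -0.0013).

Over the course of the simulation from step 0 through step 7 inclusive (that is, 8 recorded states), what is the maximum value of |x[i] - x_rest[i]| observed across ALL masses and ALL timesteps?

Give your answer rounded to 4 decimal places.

Answer: 1.4219

Derivation:
Step 0: x=[3.0000 7.0000 12.0000 15.0000] v=[0.0000 0.0000 0.0000 0.0000]
Step 1: x=[3.0000 7.2500 11.5000 15.2500] v=[0.0000 1.0000 -2.0000 1.0000]
Step 2: x=[3.0625 7.5000 10.8750 15.5625] v=[0.2500 1.0000 -2.5000 1.2500]
Step 3: x=[3.2344 7.4844 10.5781 15.7031] v=[0.6875 -0.0625 -1.1875 0.5625]
Step 4: x=[3.4688 7.1797 10.7891 15.5625] v=[0.9375 -1.2188 0.8438 -0.5625]
Step 5: x=[3.6309 6.8496 11.2911 15.2285] v=[0.6484 -1.3203 2.0078 -1.3359]
Step 6: x=[3.5977 6.8252 11.6670 14.9102] v=[-0.1329 -0.0975 1.5037 -1.2733]
Step 7: x=[3.3714 7.2044 11.6433 14.7811] v=[-0.9054 1.5168 -0.0949 -0.5165]
Max displacement = 1.4219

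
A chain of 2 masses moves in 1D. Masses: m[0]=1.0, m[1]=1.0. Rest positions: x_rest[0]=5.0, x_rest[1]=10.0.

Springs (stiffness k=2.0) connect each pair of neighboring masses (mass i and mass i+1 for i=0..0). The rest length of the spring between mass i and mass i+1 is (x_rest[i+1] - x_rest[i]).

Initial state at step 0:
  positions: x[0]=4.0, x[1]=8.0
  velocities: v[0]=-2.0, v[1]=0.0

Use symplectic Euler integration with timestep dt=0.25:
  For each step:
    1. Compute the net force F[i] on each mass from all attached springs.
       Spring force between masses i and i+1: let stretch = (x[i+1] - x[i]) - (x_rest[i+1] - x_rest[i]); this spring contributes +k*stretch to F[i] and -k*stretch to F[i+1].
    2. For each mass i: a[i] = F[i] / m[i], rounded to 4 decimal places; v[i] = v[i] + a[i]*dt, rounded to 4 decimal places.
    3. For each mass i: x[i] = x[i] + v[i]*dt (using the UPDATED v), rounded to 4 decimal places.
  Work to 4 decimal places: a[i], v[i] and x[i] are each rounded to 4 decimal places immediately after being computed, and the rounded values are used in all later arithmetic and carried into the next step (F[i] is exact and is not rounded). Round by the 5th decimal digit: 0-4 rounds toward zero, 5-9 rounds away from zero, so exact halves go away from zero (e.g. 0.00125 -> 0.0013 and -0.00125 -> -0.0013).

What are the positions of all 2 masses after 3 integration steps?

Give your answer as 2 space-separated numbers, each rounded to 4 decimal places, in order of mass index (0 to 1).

Step 0: x=[4.0000 8.0000] v=[-2.0000 0.0000]
Step 1: x=[3.3750 8.1250] v=[-2.5000 0.5000]
Step 2: x=[2.7188 8.2813] v=[-2.6250 0.6250]
Step 3: x=[2.1329 8.3673] v=[-2.3438 0.3438]

Answer: 2.1329 8.3673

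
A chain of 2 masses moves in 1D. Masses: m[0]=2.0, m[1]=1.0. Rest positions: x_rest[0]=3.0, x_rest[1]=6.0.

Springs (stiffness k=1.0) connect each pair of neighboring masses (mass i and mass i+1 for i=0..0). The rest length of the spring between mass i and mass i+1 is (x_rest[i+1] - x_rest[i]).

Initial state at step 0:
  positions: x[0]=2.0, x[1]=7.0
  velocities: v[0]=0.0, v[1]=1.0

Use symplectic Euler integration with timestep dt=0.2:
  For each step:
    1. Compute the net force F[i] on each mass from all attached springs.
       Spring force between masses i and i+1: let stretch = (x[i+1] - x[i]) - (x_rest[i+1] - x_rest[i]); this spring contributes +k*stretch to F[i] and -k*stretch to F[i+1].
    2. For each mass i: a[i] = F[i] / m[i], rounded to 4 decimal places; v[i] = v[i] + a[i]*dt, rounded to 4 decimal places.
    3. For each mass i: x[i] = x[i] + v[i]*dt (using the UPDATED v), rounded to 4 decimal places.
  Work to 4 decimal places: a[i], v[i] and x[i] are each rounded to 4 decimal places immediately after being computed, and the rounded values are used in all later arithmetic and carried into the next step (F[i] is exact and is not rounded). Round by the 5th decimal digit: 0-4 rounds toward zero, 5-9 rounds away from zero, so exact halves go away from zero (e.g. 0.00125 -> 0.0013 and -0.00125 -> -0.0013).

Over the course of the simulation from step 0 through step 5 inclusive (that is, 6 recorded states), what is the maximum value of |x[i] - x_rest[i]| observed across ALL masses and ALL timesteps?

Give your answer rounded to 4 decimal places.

Answer: 1.1568

Derivation:
Step 0: x=[2.0000 7.0000] v=[0.0000 1.0000]
Step 1: x=[2.0400 7.1200] v=[0.2000 0.6000]
Step 2: x=[2.1216 7.1568] v=[0.4080 0.1840]
Step 3: x=[2.2439 7.1122] v=[0.6115 -0.2230]
Step 4: x=[2.4036 6.9929] v=[0.7983 -0.5967]
Step 5: x=[2.5950 6.8100] v=[0.9572 -0.9146]
Max displacement = 1.1568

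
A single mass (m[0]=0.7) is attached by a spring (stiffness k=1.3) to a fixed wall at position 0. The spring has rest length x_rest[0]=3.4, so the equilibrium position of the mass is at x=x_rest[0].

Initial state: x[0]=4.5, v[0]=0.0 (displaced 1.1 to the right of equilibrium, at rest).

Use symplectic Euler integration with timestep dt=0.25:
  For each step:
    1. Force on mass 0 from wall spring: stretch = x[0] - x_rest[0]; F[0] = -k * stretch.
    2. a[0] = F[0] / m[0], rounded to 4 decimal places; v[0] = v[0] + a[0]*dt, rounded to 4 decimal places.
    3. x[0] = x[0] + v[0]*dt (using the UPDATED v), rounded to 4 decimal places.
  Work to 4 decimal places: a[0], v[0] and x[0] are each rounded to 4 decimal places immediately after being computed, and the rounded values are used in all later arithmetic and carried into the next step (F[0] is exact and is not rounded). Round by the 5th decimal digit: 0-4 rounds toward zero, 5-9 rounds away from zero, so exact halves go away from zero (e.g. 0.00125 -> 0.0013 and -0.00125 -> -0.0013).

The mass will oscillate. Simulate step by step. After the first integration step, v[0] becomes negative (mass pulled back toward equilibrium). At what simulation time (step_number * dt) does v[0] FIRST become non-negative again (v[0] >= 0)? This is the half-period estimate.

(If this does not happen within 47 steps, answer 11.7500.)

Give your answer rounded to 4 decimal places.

Answer: 2.5000

Derivation:
Step 0: x=[4.5000] v=[0.0000]
Step 1: x=[4.3723] v=[-0.5107]
Step 2: x=[4.1318] v=[-0.9621]
Step 3: x=[3.8063] v=[-1.3019]
Step 4: x=[3.4337] v=[-1.4906]
Step 5: x=[3.0571] v=[-1.5063]
Step 6: x=[2.7203] v=[-1.3471]
Step 7: x=[2.4624] v=[-1.0315]
Step 8: x=[2.3134] v=[-0.5962]
Step 9: x=[2.2905] v=[-0.0917]
Step 10: x=[2.3964] v=[0.4234]
First v>=0 after going negative at step 10, time=2.5000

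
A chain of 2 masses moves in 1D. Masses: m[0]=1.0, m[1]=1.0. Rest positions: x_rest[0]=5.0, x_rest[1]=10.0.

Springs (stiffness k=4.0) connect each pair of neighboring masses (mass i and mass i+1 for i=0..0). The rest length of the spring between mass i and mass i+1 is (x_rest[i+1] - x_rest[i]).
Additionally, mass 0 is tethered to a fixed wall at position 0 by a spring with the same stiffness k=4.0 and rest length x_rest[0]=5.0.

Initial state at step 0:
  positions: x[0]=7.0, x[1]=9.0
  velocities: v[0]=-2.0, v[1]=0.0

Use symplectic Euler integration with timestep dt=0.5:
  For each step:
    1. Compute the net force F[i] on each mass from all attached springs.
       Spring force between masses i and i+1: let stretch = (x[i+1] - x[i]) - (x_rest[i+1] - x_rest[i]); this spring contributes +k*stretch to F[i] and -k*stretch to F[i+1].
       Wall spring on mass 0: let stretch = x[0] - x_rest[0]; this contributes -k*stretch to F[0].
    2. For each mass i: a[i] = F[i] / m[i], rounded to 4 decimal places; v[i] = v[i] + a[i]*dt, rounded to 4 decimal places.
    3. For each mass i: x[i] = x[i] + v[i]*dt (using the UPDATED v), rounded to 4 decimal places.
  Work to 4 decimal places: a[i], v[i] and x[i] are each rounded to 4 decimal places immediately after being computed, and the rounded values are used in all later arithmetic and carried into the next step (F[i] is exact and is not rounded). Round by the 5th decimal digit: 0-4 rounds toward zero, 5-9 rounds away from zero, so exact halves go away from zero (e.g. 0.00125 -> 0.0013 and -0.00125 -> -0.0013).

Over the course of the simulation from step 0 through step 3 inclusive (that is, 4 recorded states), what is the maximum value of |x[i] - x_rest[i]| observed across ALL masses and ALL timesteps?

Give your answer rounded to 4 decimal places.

Answer: 4.0000

Derivation:
Step 0: x=[7.0000 9.0000] v=[-2.0000 0.0000]
Step 1: x=[1.0000 12.0000] v=[-12.0000 6.0000]
Step 2: x=[5.0000 9.0000] v=[8.0000 -6.0000]
Step 3: x=[8.0000 7.0000] v=[6.0000 -4.0000]
Max displacement = 4.0000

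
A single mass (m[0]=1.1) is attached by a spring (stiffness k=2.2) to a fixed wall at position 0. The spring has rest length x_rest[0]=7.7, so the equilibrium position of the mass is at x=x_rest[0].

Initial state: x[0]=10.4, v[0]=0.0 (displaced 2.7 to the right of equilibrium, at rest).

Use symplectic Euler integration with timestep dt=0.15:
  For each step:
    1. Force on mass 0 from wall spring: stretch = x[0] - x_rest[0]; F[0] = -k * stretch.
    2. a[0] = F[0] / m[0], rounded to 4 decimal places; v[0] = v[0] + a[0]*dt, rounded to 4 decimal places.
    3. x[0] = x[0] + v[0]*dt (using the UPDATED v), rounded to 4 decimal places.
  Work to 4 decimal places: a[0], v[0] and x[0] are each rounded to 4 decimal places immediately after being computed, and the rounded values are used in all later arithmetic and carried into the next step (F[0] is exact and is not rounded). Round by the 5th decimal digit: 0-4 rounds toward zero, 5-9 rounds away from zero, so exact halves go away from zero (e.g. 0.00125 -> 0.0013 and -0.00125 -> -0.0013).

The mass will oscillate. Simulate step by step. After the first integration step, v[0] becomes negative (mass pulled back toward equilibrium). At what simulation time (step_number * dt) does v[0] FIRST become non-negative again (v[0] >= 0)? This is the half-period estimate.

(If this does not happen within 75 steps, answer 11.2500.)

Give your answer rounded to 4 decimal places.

Answer: 2.2500

Derivation:
Step 0: x=[10.4000] v=[0.0000]
Step 1: x=[10.2785] v=[-0.8100]
Step 2: x=[10.0410] v=[-1.5836]
Step 3: x=[9.6981] v=[-2.2859]
Step 4: x=[9.2653] v=[-2.8853]
Step 5: x=[8.7621] v=[-3.3549]
Step 6: x=[8.2111] v=[-3.6735]
Step 7: x=[7.6371] v=[-3.8268]
Step 8: x=[7.0659] v=[-3.8079]
Step 9: x=[6.5232] v=[-3.6177]
Step 10: x=[6.0335] v=[-3.2647]
Step 11: x=[5.6188] v=[-2.7648]
Step 12: x=[5.2977] v=[-2.1404]
Step 13: x=[5.0847] v=[-1.4197]
Step 14: x=[4.9894] v=[-0.6351]
Step 15: x=[5.0161] v=[0.1781]
First v>=0 after going negative at step 15, time=2.2500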